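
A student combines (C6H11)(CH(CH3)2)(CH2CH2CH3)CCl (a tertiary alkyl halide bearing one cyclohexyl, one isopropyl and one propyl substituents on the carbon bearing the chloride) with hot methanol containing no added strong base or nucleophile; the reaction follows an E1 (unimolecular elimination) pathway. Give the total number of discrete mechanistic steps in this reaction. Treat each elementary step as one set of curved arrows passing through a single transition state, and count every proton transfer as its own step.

Step 1: The C–Cl bond breaks with both electrons going to the chloride; Cl⁻ leaves and a tertiary carbocation remains.
(No 1,2-shift: no single shift to an adjacent carbon would give a more stable cation.)
Step 2: Loss of a β-proton to a methanol molecule of the solvent: the C–H bonding pair collapses toward the cationic carbon to form the C=C π bond, yielding the alkene.
Total: 2 elementary steps.

2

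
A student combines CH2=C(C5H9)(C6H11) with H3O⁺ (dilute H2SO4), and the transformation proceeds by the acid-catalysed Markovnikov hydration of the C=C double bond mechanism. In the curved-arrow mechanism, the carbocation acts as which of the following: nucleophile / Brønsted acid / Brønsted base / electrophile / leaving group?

electrophile

Step 2: Nucleophilic capture of the cation by H2O produces the protonated alcohol (an oxonium ion).
The carbocation accepts an electron pair into an empty or π* orbital — it is the electrophile.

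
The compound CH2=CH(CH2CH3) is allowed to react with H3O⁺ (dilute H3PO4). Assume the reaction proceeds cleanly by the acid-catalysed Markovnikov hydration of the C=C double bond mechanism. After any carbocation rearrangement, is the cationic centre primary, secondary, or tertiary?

Step 1: Protonation of the alkene by H3O⁺: the π bond acts as the nucleophile and picks up H⁺, giving the more stable (Markovnikov) secondary carbocation. H2O is released.
No single 1,2-shift to an adjacent carbon would give a more-substituted cation, so no rearrangement occurs.

secondary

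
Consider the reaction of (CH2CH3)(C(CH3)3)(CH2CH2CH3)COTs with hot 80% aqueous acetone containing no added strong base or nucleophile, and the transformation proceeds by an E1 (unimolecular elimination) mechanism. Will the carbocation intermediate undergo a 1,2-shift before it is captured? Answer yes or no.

no

The first-formed carbocation is tertiary.
No single 1,2-shift to an adjacent carbon would produce a more-substituted cation than the one already present, so no rearrangement occurs.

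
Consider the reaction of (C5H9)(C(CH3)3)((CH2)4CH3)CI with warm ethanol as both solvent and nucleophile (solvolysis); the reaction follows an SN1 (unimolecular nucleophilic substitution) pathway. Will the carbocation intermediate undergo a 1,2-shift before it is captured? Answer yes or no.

no

The first-formed carbocation is tertiary.
No single 1,2-shift to an adjacent carbon would produce a more-substituted cation than the one already present, so no rearrangement occurs.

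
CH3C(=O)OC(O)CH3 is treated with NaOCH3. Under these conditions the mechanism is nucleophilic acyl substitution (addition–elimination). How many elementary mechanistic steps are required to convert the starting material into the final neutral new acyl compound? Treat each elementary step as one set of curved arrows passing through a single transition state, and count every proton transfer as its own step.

Step 1: A lone pair on the O of CH3O⁻ attacks the electrophilic acyl carbon; the π(C=O) electrons move onto oxygen, giving a tetrahedral intermediate.
Step 2: Elimination step: re-formation of the carbonyl π bond drives out CH3CO2⁻, giving the new acyl compound.
Total: 2 elementary steps.

2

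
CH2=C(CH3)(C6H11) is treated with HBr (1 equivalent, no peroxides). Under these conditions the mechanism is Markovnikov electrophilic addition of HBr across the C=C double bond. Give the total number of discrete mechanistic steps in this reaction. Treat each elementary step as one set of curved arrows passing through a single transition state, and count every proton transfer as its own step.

2

Step 1: The π electrons of the C=C bond attack a proton of HBr; Markovnikov addition places the new C–H on the less-substituted alkene carbon, so the positive charge ends up on the more-substituted carbon — a tertiary carbocation. The H–Br bond breaks heterolytically, releasing Br⁻.
(No 1,2-shift: no single shift to an adjacent carbon would give a more stable cation.)
Step 2: Nucleophilic attack by Br⁻ on the carbocation completes the addition, giving R–Br.
Total: 2 elementary steps.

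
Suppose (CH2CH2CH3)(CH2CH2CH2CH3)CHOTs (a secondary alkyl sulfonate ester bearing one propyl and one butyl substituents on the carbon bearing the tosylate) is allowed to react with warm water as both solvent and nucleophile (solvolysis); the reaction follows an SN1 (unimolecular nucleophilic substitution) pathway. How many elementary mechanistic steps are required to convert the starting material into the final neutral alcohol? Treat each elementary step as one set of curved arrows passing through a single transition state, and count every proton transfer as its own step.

3

Step 1: Rate-determining heterolysis of the C–O bond gives TsO⁻ and a secondary carbocation.
(No 1,2-shift: no single shift to an adjacent carbon would give a more stable cation.)
Step 2: Nucleophilic capture: the oxygen of H2O bonds to the cationic carbon, producing an oxonium-ion intermediate.
Step 3: A second solvent molecule removes the proton on oxygen, giving the neutral alcohol product.
Total: 3 elementary steps.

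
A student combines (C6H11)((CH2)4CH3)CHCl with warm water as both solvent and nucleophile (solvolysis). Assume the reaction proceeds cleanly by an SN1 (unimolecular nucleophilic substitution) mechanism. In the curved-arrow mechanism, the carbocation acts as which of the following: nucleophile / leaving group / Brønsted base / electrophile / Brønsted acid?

Step 3: Nucleophilic capture: the oxygen of H2O bonds to the cationic carbon, producing an oxonium-ion intermediate.
The carbocation accepts an electron pair into an empty or π* orbital — it is the electrophile.

electrophile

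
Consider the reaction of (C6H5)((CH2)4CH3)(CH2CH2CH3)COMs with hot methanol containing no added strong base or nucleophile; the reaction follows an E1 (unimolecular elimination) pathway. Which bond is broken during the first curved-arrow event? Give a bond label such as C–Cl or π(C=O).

Step 1: Ionisation: the C–O σ-bond cleaves heterolytically; both bonding electrons depart with MsO⁻, leaving a tertiary carbocation at the α-carbon.
The bond broken in this step is the C–O bond.

C–O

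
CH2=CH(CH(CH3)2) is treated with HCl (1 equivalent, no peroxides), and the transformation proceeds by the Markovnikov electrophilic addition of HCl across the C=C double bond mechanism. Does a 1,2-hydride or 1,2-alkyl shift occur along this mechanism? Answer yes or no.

The first-formed carbocation is secondary.
The adjacent isopropyl carbon already bears 2 other carbon substituents and has a hydrogen to migrate; after a 1,2-hydride shift from that carbon the positive charge sits on a tertiary centre.
Tertiary is more stable than secondary, so the shift occurs.

yes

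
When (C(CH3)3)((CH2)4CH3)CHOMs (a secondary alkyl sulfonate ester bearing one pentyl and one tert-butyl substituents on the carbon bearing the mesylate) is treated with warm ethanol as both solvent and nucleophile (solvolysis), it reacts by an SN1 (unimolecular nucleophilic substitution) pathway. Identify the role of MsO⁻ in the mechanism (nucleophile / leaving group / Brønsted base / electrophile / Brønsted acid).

leaving group

Step 1: Unassisted departure of MsO⁻ (taking the C–O bonding pair) generates a secondary carbocation.
MsO⁻ departs with both electrons of the breaking σ-bond — that is the definition of a leaving group.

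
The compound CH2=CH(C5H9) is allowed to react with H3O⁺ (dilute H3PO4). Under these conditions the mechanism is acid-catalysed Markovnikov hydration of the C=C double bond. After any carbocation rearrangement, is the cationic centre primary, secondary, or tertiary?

Step 1: The π electrons of the C=C bond attack a proton of H3O⁺; Markovnikov addition places the new C–H on the less-substituted alkene carbon, so the positive charge ends up on the more-substituted carbon — a secondary carbocation. H2O is released.
Step 2: A hydride (H with its bonding pair) migrates from the adjacent cyclopentyl carbon to the cationic centre — a 1,2-hydride shift — upgrading the secondary cation to a tertiary one.
The cation rearranges from secondary to tertiary via a 1,2-hydride shift from the adjacent cyclopentyl carbon; the tertiary cation is what reacts next.

tertiary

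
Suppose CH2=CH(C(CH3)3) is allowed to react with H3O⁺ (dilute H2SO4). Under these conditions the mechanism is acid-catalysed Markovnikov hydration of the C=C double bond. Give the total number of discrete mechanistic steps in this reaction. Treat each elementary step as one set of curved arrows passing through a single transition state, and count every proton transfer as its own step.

Step 1: Electrophilic addition begins with the π(C=C) electrons forming a bond to the proton of H3O⁺. Following Markovnikov's rule, the resulting cation is secondary. H2O is released.
Step 2: Carbocation rearrangement: a 1,2-methyl shift from the adjacent tert-butyl carbon converts the initially-formed secondary cation into the more stable tertiary cation.
Step 3: Nucleophilic capture of the cation by H2O produces the protonated alcohol (an oxonium ion).
Step 4: Proton transfer from the O–H of the oxonium ion to H2O completes the catalytic cycle and yields the alcohol.
Total: 4 elementary steps.

4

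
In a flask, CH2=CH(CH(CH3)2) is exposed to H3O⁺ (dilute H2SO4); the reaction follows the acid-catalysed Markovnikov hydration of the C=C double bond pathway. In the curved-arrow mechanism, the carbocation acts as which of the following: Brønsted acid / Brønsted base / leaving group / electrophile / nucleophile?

Step 3: A lone pair on the oxygen of H2O attacks the carbocation, forming a C–O bond and an oxonium ion (a protonated alcohol).
The carbocation accepts an electron pair into an empty or π* orbital — it is the electrophile.

electrophile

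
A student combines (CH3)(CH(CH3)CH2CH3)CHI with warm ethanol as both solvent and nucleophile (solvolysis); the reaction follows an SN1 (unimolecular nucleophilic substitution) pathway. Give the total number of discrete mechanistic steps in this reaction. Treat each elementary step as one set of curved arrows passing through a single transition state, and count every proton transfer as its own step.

Step 1: Unassisted departure of I⁻ (taking the C–I bonding pair) generates a secondary carbocation.
Step 2: A hydride (H with its bonding pair) migrates from the adjacent sec-butyl carbon to the cationic centre — a 1,2-hydride shift — upgrading the secondary cation to a tertiary one.
Step 3: CH3CH2OH donates an oxygen lone pair into the empty p orbital of the cation, giving a protonated ether (an oxonium ion).
Step 4: Proton transfer from the O–H of the oxonium ion to a solvent molecule delivers the neutral ether.
Total: 4 elementary steps.

4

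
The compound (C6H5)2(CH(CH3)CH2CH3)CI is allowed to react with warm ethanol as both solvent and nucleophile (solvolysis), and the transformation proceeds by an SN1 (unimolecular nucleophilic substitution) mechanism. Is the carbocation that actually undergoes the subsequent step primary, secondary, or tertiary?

Step 1: The C–I bond breaks with both electrons going to the iodide; I⁻ leaves and a tertiary carbocation remains.
No single 1,2-shift to an adjacent carbon would give a more-substituted cation, so no rearrangement occurs.

tertiary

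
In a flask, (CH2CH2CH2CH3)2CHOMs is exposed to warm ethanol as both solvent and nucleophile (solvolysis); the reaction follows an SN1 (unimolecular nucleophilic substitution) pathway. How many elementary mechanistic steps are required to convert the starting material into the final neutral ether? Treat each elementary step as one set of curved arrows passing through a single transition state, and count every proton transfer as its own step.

Step 1: Unassisted departure of MsO⁻ (taking the C–O bonding pair) generates a secondary carbocation.
(No 1,2-shift: no single shift to an adjacent carbon would give a more stable cation.)
Step 2: Nucleophilic capture: the oxygen of CH3CH2OH bonds to the cationic carbon, producing an oxonium-ion intermediate.
Step 3: Deprotonation of the oxonium oxygen by solvent ethanol yields the neutral ether.
Total: 3 elementary steps.

3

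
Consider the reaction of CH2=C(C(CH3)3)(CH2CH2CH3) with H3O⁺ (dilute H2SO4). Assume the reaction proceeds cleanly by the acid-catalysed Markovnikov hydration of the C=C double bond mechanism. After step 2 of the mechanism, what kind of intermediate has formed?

Step 1: Electrophilic addition begins with the π(C=C) electrons forming a bond to the proton of H3O⁺. Following Markovnikov's rule, the resulting cation is tertiary. H2O is released.
Step 2: A lone pair on the oxygen of H2O attacks the carbocation, forming a C–O bond and an oxonium ion (a protonated alcohol).
After step 2 the species present is an oxonium ion.

oxonium ion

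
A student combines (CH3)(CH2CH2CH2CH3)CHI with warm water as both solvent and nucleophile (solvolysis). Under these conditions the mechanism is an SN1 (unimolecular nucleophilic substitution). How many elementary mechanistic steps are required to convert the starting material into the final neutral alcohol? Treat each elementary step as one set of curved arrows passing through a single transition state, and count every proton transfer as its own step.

Step 1: Ionisation: the C–I σ-bond cleaves heterolytically; both bonding electrons depart with I⁻, leaving a secondary carbocation at the α-carbon.
(No 1,2-shift: no single shift to an adjacent carbon would give a more stable cation.)
Step 2: Nucleophilic capture: the oxygen of H2O bonds to the cationic carbon, producing an oxonium-ion intermediate.
Step 3: A second solvent molecule removes the proton on oxygen, giving the neutral alcohol product.
Total: 3 elementary steps.

3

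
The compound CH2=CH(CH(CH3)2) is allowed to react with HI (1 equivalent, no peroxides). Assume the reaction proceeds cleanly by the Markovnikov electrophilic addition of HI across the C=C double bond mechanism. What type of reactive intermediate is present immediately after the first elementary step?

Step 1: The π electrons of the C=C bond attack a proton of HI; Markovnikov addition places the new C–H on the less-substituted alkene carbon, so the positive charge ends up on the more-substituted carbon — a secondary carbocation. The H–I bond breaks heterolytically, releasing I⁻.
After step 1 the species present is a secondary carbocation.

secondary carbocation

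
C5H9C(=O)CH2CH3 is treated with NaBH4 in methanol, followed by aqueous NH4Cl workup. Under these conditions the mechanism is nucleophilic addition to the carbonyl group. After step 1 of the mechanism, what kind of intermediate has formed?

tetrahedral alkoxide intermediate

Step 1: A lone pair / filled orbital on H⁻ (delivered from BH4⁻) attacks the electrophilic carbonyl carbon; the π(C=O) electrons shift onto oxygen, producing a tetrahedral alkoxide intermediate.
After step 1 the species present is a tetrahedral alkoxide intermediate.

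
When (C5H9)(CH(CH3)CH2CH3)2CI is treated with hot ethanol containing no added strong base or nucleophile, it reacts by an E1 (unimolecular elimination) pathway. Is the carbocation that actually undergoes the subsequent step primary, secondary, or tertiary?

tertiary

Step 1: Ionisation: the C–I σ-bond cleaves heterolytically; both bonding electrons depart with I⁻, leaving a tertiary carbocation at the α-carbon.
No single 1,2-shift to an adjacent carbon would give a more-substituted cation, so no rearrangement occurs.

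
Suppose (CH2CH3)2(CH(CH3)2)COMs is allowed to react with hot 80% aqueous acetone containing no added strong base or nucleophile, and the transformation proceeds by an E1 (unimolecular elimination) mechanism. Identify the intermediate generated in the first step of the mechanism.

Step 1: Rate-determining heterolysis of the C–O bond gives MsO⁻ and a tertiary carbocation.
After step 1 the species present is a tertiary carbocation.

tertiary carbocation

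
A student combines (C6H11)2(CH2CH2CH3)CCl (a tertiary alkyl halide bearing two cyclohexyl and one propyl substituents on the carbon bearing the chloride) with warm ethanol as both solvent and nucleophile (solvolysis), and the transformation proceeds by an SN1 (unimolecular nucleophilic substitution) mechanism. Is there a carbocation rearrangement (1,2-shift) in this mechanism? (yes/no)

The first-formed carbocation is tertiary.
No single 1,2-shift to an adjacent carbon would produce a more-substituted cation than the one already present, so no rearrangement occurs.

no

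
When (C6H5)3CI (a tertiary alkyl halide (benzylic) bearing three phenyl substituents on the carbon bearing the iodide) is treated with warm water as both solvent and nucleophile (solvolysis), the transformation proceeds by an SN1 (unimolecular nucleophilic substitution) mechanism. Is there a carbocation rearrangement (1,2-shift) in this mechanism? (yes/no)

The first-formed carbocation is tertiary.
No single 1,2-shift to an adjacent carbon would produce a more-substituted cation than the one already present, so no rearrangement occurs.

no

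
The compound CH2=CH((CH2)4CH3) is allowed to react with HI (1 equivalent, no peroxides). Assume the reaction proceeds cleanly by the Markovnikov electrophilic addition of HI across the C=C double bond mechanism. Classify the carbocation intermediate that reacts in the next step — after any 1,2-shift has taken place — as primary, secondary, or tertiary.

Step 1: Protonation of the alkene by HI: the π bond acts as the nucleophile and picks up H⁺, giving the more stable (Markovnikov) secondary carbocation. The H–I bond breaks heterolytically, releasing I⁻.
No single 1,2-shift to an adjacent carbon would give a more-substituted cation, so no rearrangement occurs.

secondary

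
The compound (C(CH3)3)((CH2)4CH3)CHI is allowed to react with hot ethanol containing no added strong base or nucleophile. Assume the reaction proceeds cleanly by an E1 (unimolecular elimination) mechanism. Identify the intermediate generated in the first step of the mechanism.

Step 1: Rate-determining heterolysis of the C–I bond gives I⁻ and a secondary carbocation.
After step 1 the species present is a secondary carbocation.

secondary carbocation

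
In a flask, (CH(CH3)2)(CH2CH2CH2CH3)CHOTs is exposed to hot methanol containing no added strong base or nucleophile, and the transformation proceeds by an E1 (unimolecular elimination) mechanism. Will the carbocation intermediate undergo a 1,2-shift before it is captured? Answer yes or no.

The first-formed carbocation is secondary.
The adjacent isopropyl carbon already bears 2 other carbon substituents and has a hydrogen to migrate; after a 1,2-hydride shift from that carbon the positive charge sits on a tertiary centre.
Tertiary is more stable than secondary, so the shift occurs.

yes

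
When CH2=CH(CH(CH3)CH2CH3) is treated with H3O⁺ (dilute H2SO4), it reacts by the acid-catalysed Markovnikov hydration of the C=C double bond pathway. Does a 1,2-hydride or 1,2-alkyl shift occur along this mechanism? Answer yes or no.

yes

The first-formed carbocation is secondary.
The adjacent sec-butyl carbon already bears 2 other carbon substituents and has a hydrogen to migrate; after a 1,2-hydride shift from that carbon the positive charge sits on a tertiary centre.
Tertiary is more stable than secondary, so the shift occurs.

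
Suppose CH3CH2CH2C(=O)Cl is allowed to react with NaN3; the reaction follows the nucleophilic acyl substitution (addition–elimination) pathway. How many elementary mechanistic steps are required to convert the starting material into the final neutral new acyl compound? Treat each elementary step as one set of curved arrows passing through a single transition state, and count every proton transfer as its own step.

2

Step 1: N3⁻ adds to the carbonyl carbon; the C=O π electrons shift onto oxygen and a tetrahedral alkoxide intermediate forms.
Step 2: Collapse of the tetrahedral intermediate: the alkoxide oxygen pushes its lone pair back to re-form C=O while Cl⁻ leaves.
Total: 2 elementary steps.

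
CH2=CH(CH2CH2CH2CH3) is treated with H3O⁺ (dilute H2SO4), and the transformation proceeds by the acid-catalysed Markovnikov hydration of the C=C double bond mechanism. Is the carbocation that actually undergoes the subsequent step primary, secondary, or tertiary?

Step 1: The π electrons of the C=C bond attack a proton of H3O⁺; Markovnikov addition places the new C–H on the less-substituted alkene carbon, so the positive charge ends up on the more-substituted carbon — a secondary carbocation. H2O is released.
No single 1,2-shift to an adjacent carbon would give a more-substituted cation, so no rearrangement occurs.

secondary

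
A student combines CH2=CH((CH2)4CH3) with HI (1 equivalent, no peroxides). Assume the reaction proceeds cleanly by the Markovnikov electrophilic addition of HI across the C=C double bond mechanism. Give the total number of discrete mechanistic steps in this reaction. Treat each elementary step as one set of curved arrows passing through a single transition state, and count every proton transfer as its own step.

Step 1: Protonation of the alkene by HI: the π bond acts as the nucleophile and picks up H⁺, giving the more stable (Markovnikov) secondary carbocation. The H–I bond breaks heterolytically, releasing I⁻.
(No 1,2-shift: no single shift to an adjacent carbon would give a more stable cation.)
Step 2: Nucleophilic attack by I⁻ on the carbocation completes the addition, giving R–I.
Total: 2 elementary steps.

2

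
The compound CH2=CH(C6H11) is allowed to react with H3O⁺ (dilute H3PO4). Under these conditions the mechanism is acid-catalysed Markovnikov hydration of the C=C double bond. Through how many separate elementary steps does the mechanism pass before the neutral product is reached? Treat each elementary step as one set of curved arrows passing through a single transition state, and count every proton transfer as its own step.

Step 1: Electrophilic addition begins with the π(C=C) electrons forming a bond to the proton of H3O⁺. Following Markovnikov's rule, the resulting cation is secondary. H2O is released.
Step 2: Carbocation rearrangement: a 1,2-hydride shift from the adjacent cyclohexyl carbon converts the initially-formed secondary cation into the more stable tertiary cation.
Step 3: Water acts as the nucleophile: an oxygen lone pair bonds to the cationic carbon, giving an oxonium-ion intermediate.
Step 4: Proton transfer from the O–H of the oxonium ion to H2O completes the catalytic cycle and yields the alcohol.
Total: 4 elementary steps.

4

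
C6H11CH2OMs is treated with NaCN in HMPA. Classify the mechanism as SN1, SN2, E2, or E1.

Conditions: a primary substrate with a strong nucleophile in the polar aprotic solvent HMPA.
These conditions are the textbook signature of the SN2 pathway.
An unhindered substrate with a strong nucleophile in a polar aprotic solvent favours one-step backside displacement.

SN2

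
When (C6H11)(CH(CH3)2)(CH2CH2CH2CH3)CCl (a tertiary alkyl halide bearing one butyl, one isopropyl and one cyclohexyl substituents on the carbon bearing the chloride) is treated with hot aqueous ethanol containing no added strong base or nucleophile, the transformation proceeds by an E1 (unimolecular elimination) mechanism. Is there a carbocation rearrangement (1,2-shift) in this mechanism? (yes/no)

The first-formed carbocation is tertiary.
No single 1,2-shift to an adjacent carbon would produce a more-substituted cation than the one already present, so no rearrangement occurs.

no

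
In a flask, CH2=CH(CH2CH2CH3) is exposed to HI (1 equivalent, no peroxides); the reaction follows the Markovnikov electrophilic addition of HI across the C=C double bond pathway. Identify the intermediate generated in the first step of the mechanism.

Step 1: Protonation of the alkene by HI: the π bond acts as the nucleophile and picks up H⁺, giving the more stable (Markovnikov) secondary carbocation. The H–I bond breaks heterolytically, releasing I⁻.
After step 1 the species present is a secondary carbocation.

secondary carbocation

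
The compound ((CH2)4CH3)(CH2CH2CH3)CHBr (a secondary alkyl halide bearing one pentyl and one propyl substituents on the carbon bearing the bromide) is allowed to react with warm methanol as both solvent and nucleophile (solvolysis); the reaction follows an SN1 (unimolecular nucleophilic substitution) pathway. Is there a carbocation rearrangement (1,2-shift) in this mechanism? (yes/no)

The first-formed carbocation is secondary.
No single 1,2-shift to an adjacent carbon would produce a more-substituted cation than the one already present, so no rearrangement occurs.

no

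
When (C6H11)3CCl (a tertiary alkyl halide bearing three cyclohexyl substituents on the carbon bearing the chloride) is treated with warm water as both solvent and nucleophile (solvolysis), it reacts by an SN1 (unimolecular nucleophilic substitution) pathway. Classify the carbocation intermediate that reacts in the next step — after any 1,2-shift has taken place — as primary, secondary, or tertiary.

tertiary

Step 1: Ionisation: the C–Cl σ-bond cleaves heterolytically; both bonding electrons depart with Cl⁻, leaving a tertiary carbocation at the α-carbon.
No single 1,2-shift to an adjacent carbon would give a more-substituted cation, so no rearrangement occurs.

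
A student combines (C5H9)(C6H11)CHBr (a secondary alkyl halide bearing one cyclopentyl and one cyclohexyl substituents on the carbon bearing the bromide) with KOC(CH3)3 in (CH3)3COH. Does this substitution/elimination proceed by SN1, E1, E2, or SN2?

E2

Conditions: a strong/bulky base with a secondary substrate bearing a β-hydrogen.
These conditions are the textbook signature of the E2 pathway.
A strong (often hindered) base removes a β-H in concert with loss of the leaving group — bimolecular elimination.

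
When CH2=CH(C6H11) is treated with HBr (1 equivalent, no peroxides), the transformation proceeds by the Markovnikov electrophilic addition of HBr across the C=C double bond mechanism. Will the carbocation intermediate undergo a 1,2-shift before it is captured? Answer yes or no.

yes

The first-formed carbocation is secondary.
The adjacent cyclohexyl carbon already bears 2 other carbon substituents and has a hydrogen to migrate; after a 1,2-hydride shift from that carbon the positive charge sits on a tertiary centre.
Tertiary is more stable than secondary, so the shift occurs.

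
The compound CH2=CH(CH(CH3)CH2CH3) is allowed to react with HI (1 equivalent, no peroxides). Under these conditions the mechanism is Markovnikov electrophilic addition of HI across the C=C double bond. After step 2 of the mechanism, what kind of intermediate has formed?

tertiary carbocation

Step 1: Electrophilic addition begins with the π(C=C) electrons forming a bond to the proton of HI. Following Markovnikov's rule, the resulting cation is secondary. The H–I bond breaks heterolytically, releasing I⁻.
Step 2: Carbocation rearrangement: a 1,2-hydride shift from the adjacent sec-butyl carbon converts the initially-formed secondary cation into the more stable tertiary cation.
After step 2 the species present is a tertiary carbocation.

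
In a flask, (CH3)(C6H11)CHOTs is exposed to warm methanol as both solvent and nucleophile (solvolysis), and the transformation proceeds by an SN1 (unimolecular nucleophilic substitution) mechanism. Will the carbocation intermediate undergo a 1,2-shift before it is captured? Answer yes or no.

yes

The first-formed carbocation is secondary.
The adjacent cyclohexyl carbon already bears 2 other carbon substituents and has a hydrogen to migrate; after a 1,2-hydride shift from that carbon the positive charge sits on a tertiary centre.
Tertiary is more stable than secondary, so the shift occurs.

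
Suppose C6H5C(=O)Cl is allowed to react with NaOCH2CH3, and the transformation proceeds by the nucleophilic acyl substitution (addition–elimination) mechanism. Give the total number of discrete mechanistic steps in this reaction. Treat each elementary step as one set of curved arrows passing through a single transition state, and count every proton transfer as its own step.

2

Step 1: Nucleophilic addition of CH3CH2O⁻ to the acyl carbon breaks the π(C=O) bond and yields a tetrahedral, anionic intermediate.
Step 2: Collapse of the tetrahedral intermediate: the alkoxide oxygen pushes its lone pair back to re-form C=O while Cl⁻ leaves.
Total: 2 elementary steps.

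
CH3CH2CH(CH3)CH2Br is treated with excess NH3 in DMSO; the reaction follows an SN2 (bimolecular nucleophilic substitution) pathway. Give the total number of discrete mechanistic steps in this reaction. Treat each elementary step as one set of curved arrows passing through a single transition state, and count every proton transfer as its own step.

2

Step 1: A lone pair on the N of NH3 attacks the α-carbon from the back side while the C–Br bond breaks; both bonding electrons leave with Br⁻. The product of this concerted step is an alkylammonium ion.
Step 2: A second equivalent of NH3 removes a proton from the N, giving the neutral product.
Total: 2 elementary steps.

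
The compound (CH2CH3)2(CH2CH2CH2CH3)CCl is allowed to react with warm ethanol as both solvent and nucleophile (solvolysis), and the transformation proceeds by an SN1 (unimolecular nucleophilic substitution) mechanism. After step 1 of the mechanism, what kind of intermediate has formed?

Step 1: Unassisted departure of Cl⁻ (taking the C–Cl bonding pair) generates a tertiary carbocation.
After step 1 the species present is a tertiary carbocation.

tertiary carbocation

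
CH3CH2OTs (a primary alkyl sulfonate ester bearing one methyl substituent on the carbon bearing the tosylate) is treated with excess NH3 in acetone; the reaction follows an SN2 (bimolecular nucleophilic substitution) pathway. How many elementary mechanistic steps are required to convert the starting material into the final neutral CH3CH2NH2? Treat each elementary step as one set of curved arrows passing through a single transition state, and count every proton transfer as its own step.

Step 1: A lone pair on the N of NH3 attacks the α-carbon from the back side while the C–O bond breaks; both bonding electrons leave with TsO⁻. The product of this concerted step is an alkylammonium ion.
Step 2: A second equivalent of NH3 removes a proton from the N, giving the neutral product.
Total: 2 elementary steps.

2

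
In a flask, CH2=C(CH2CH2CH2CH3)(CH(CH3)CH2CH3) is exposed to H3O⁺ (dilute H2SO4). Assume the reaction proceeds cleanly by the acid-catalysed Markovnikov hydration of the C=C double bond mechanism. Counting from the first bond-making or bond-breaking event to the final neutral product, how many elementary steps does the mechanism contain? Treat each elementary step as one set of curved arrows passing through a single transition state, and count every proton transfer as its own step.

3

Step 1: Protonation of the alkene by H3O⁺: the π bond acts as the nucleophile and picks up H⁺, giving the more stable (Markovnikov) tertiary carbocation. H2O is released.
(No 1,2-shift: no single shift to an adjacent carbon would give a more stable cation.)
Step 2: Water acts as the nucleophile: an oxygen lone pair bonds to the cationic carbon, giving an oxonium-ion intermediate.
Step 3: Deprotonation of the oxonium ion by a water molecule delivers the neutral alcohol and regenerates the acid catalyst.
Total: 3 elementary steps.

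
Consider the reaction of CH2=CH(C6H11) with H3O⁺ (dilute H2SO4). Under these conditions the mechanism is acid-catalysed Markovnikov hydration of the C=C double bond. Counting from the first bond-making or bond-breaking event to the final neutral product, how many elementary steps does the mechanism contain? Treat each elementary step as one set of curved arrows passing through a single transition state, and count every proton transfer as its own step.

4

Step 1: The π electrons of the C=C bond attack a proton of H3O⁺; Markovnikov addition places the new C–H on the less-substituted alkene carbon, so the positive charge ends up on the more-substituted carbon — a secondary carbocation. H2O is released.
Step 2: Carbocation rearrangement: a 1,2-hydride shift from the adjacent cyclohexyl carbon converts the initially-formed secondary cation into the more stable tertiary cation.
Step 3: A lone pair on the oxygen of H2O attacks the carbocation, forming a C–O bond and an oxonium ion (a protonated alcohol).
Step 4: Proton transfer from the O–H of the oxonium ion to H2O completes the catalytic cycle and yields the alcohol.
Total: 4 elementary steps.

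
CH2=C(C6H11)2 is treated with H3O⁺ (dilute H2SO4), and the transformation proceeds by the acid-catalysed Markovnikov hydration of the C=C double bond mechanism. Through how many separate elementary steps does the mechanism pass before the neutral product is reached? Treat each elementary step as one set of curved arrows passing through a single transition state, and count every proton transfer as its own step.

3

Step 1: The π electrons of the C=C bond attack a proton of H3O⁺; Markovnikov addition places the new C–H on the less-substituted alkene carbon, so the positive charge ends up on the more-substituted carbon — a tertiary carbocation. H2O is released.
(No 1,2-shift: no single shift to an adjacent carbon would give a more stable cation.)
Step 2: Water acts as the nucleophile: an oxygen lone pair bonds to the cationic carbon, giving an oxonium-ion intermediate.
Step 3: Deprotonation of the oxonium ion by a water molecule delivers the neutral alcohol and regenerates the acid catalyst.
Total: 3 elementary steps.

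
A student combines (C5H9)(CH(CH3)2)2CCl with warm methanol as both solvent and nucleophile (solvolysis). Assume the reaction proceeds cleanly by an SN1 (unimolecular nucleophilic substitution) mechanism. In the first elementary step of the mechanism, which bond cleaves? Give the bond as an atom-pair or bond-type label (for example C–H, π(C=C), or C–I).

Step 1: Unassisted departure of Cl⁻ (taking the C–Cl bonding pair) generates a tertiary carbocation.
The bond broken in this step is the C–Cl bond.

C–Cl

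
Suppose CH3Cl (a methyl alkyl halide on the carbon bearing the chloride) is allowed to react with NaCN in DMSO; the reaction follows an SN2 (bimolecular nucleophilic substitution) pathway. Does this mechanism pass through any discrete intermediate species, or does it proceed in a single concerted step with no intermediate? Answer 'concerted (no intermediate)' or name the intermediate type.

CN⁻ attacks the back face of the α-carbon while Cl⁻ departs with the C–Cl bonding pair — a single concerted displacement through a pentacoordinate transition state.
All bond changes occur in one transition state; no discrete intermediate is formed.

concerted (no intermediate)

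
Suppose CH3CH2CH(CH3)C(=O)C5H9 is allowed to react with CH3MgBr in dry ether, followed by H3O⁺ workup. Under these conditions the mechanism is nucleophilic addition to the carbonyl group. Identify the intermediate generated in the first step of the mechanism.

Step 1: A lone pair / filled orbital on the carbanion-like carbon of CH3MgBr attacks the electrophilic carbonyl carbon; the π(C=O) electrons shift onto oxygen, producing a tetrahedral alkoxide intermediate.
After step 1 the species present is a tetrahedral alkoxide intermediate.

tetrahedral alkoxide intermediate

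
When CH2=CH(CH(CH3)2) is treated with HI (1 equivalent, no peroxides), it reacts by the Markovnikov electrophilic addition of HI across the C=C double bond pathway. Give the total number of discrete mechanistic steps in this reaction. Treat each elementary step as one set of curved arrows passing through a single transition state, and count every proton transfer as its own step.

3

Step 1: The π electrons of the C=C bond attack a proton of HI; Markovnikov addition places the new C–H on the less-substituted alkene carbon, so the positive charge ends up on the more-substituted carbon — a secondary carbocation. The H–I bond breaks heterolytically, releasing I⁻.
Step 2: A hydride (H with its bonding pair) migrates from the adjacent isopropyl carbon to the cationic centre — a 1,2-hydride shift — upgrading the secondary cation to a tertiary one.
Step 3: Nucleophilic attack by I⁻ on the carbocation completes the addition, giving R–I.
Total: 3 elementary steps.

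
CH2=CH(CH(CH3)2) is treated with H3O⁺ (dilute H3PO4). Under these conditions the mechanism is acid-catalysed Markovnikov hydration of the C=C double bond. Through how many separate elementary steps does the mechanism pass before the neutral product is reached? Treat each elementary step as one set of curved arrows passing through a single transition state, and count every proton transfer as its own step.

Step 1: The π electrons of the C=C bond attack a proton of H3O⁺; Markovnikov addition places the new C–H on the less-substituted alkene carbon, so the positive charge ends up on the more-substituted carbon — a secondary carbocation. H2O is released.
Step 2: A hydride (H with its bonding pair) migrates from the adjacent isopropyl carbon to the cationic centre — a 1,2-hydride shift — upgrading the secondary cation to a tertiary one.
Step 3: A lone pair on the oxygen of H2O attacks the carbocation, forming a C–O bond and an oxonium ion (a protonated alcohol).
Step 4: Deprotonation of the oxonium ion by a water molecule delivers the neutral alcohol and regenerates the acid catalyst.
Total: 4 elementary steps.

4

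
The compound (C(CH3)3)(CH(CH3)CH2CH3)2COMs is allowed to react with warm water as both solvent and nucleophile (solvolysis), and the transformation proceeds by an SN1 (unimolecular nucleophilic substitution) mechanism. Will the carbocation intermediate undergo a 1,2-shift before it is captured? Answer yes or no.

The first-formed carbocation is tertiary.
No single 1,2-shift to an adjacent carbon would produce a more-substituted cation than the one already present, so no rearrangement occurs.

no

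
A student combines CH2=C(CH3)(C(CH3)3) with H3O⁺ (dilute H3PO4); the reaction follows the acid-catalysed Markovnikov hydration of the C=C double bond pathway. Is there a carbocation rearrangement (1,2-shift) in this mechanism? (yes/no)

no

The first-formed carbocation is tertiary.
No single 1,2-shift to an adjacent carbon would produce a more-substituted cation than the one already present, so no rearrangement occurs.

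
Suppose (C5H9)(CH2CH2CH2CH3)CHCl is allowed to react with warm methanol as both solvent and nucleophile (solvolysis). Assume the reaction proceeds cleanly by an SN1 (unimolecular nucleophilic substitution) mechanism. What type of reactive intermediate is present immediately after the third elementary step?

oxonium ion

Step 1: Rate-determining heterolysis of the C–Cl bond gives Cl⁻ and a secondary carbocation.
Step 2: A hydride (H with its bonding pair) migrates from the adjacent cyclopentyl carbon to the cationic centre — a 1,2-hydride shift — upgrading the secondary cation to a tertiary one.
Step 3: CH3OH donates an oxygen lone pair into the empty p orbital of the cation, giving a protonated ether (an oxonium ion).
After step 3 the species present is an oxonium ion.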